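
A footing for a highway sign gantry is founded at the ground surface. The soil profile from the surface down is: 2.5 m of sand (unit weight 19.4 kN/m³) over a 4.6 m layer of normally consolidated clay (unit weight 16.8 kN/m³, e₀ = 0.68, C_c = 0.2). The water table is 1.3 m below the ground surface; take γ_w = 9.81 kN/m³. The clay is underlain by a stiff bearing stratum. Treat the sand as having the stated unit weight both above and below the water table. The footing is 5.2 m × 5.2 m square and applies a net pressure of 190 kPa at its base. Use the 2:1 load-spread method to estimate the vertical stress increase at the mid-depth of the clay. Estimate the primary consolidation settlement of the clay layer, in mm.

S_c ≈ 162 mm

Mid-depth of clay below the ground surface: z = 2.5 + 4.6/2 = 4.8 m.
Total vertical stress at mid-clay: σ_v = 19.4×2.5 + 16.8×2.3 = 87.14 kPa.
Pore pressure: u = 9.81×(4.8 − 1.3) = 34.335 kPa.
Initial effective stress: σ'_0 = σ_v − u = 87.14 − 34.335 = 52.805 kPa.
Stress increase at mid-clay by the 2:1 spreading method:
Δσ = qBL/((B+z)(L+z)) = 190×5.2×5.2/((5.2+4.8)(5.2+4.8)) = 51.376 kPa
Final effective stress: σ'_f = σ'_0 + Δσ = 52.805 + 51.376 = 104.18 kPa.
Normally consolidated clay, so the full stress increment lies on the virgin compression line:
S_c = C_c·H/(1+e₀)·log₁₀(σ'_f/σ'_0) = 0.2×4.6/(1+0.68)×log₁₀(104.18/52.805)
    = 0.54762 × 0.29511 = 0.1616 m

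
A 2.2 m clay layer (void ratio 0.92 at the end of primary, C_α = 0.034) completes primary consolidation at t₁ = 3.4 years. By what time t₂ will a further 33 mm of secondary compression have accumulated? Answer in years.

t₂ ≈ 23.9 years

S_s = C_α·H/(1+e_p)·log₁₀(t₂/t₁) ⇒ log₁₀(t₂/t₁) = S_s·(1+e_p)/(C_α·H).
log₁₀(t₂/t₁) = 0.033 × (1+0.92) / (0.034×2.2) = 0.8471
t₂ = t₁ × 10^0.8471 = 3.4 × 7.032 = 23.91 years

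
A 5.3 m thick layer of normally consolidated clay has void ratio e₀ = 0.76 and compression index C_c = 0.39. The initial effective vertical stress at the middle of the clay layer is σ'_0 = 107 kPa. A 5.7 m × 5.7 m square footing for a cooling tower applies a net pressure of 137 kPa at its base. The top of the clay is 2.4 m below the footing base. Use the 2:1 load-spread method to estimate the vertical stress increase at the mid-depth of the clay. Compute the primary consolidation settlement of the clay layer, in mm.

Mid-depth of clay below the footing base: z = 2.4 + 5.3/2 = 5.05 m.
Stress increase at mid-clay by the 2:1 spreading method:
Δσ = qBL/((B+z)(L+z)) = 137×5.7×5.7/((5.7+5.05)(5.7+5.05)) = 38.517 kPa
Final effective stress: σ'_f = σ'_0 + Δσ = 107 + 38.517 = 145.52 kPa.
Normally consolidated clay, so the full stress increment lies on the virgin compression line:
S_c = C_c·H/(1+e₀)·log₁₀(σ'_f/σ'_0) = 0.39×5.3/(1+0.76)×log₁₀(145.52/107)
    = 1.1744 × 0.13354 = 0.1568 m

S_c ≈ 157 mm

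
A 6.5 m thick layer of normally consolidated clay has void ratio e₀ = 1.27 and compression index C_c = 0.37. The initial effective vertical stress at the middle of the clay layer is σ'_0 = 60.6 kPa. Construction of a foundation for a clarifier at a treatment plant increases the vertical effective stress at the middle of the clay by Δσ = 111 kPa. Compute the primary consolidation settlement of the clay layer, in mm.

Final effective stress: σ'_f = σ'_0 + Δσ = 60.6 + 111 = 171.6 kPa.
Normally consolidated clay, so the full stress increment lies on the virgin compression line:
S_c = C_c·H/(1+e₀)·log₁₀(σ'_f/σ'_0) = 0.37×6.5/(1+1.27)×log₁₀(171.6/60.6)
    = 1.0595 × 0.45204 = 0.4789 m

S_c ≈ 479 mm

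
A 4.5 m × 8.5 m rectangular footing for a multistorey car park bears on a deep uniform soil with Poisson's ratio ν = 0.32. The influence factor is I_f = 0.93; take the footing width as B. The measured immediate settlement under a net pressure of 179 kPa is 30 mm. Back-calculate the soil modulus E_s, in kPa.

S_e = q·B·(1−ν²)/E_s · I_f  ⇒  E_s = q·B·(1−ν²)·I_f / S_e.
E_s = 179 × 4.5 × 0.8976 × 0.93 / 0.03 = 22410 kPa

E_s ≈ 22400 kPa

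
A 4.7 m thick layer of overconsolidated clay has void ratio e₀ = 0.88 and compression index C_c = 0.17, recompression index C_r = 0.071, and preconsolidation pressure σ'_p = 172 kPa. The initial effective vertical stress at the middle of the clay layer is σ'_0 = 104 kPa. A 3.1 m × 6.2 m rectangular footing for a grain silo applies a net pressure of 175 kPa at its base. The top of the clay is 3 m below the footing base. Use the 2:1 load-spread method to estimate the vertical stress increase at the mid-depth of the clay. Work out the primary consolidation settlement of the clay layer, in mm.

S_c ≈ 22.1 mm

Mid-depth of clay below the footing base: z = 3 + 4.7/2 = 5.35 m.
Stress increase at mid-clay by the 2:1 spreading method:
Δσ = qBL/((B+z)(L+z)) = 175×3.1×6.2/((3.1+5.35)(6.2+5.35)) = 34.463 kPa
Final effective stress: σ'_f = 104 + 34.463 = 138.46 kPa.
σ'_f = 138.46 ≤ σ'_p = 172 kPa, so the clay remains overconsolidated and only the recompression index applies:
S_c = C_r·H/(1+e₀)·log₁₀(σ'_f/σ'_0) = 0.071×4.7/1.88×log₁₀(138.46/104)
    = 0.1775 × 0.12429 = 0.02206 m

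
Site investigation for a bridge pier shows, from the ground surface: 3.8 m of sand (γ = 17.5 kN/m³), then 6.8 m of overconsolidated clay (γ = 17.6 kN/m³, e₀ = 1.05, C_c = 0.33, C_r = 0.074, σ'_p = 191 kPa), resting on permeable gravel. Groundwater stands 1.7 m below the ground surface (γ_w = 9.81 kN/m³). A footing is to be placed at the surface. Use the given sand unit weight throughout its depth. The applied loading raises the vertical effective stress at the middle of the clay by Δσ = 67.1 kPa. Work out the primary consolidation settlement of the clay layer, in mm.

S_c ≈ 69.9 mm

Mid-depth of clay below the ground surface: z = 3.8 + 6.8/2 = 7.2 m.
Total vertical stress at mid-clay: σ_v = 17.5×3.8 + 17.6×3.4 = 126.34 kPa.
Pore pressure: u = 9.81×(7.2 − 1.7) = 53.955 kPa.
Initial effective stress: σ'_0 = σ_v − u = 126.34 − 53.955 = 72.385 kPa.
Final effective stress: σ'_f = 72.385 + 67.1 = 139.49 kPa.
σ'_f = 139.49 ≤ σ'_p = 191 kPa, so the clay remains overconsolidated and only the recompression index applies:
S_c = C_r·H/(1+e₀)·log₁₀(σ'_f/σ'_0) = 0.074×6.8/2.05×log₁₀(139.49/72.385)
    = 0.24547 × 0.28489 = 0.06993 m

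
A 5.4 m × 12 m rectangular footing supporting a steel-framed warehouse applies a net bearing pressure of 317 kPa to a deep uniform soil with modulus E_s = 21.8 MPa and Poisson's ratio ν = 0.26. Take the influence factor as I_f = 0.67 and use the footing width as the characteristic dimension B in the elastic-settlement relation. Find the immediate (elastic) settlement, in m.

Immediate (elastic) settlement: S_e = q·B·(1−ν²)/E_s · I_f.
E_s = 21.8 MPa = 21800 kPa.
S_e = 317 × 5.4 × (1 − 0.26²) / 21800 × 0.67
    = 317 × 5.4 × 0.9324 / 21800 × 0.67
    = 0.04905 m

S_e ≈ 0.0491 m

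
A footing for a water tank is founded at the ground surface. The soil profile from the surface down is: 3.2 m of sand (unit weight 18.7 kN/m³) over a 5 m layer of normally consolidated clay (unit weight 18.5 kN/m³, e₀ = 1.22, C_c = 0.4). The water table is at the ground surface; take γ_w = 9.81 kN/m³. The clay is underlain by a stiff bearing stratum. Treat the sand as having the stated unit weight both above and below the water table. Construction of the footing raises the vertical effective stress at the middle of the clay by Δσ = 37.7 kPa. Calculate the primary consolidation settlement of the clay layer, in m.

Mid-depth of clay below the ground surface: z = 3.2 + 5/2 = 5.7 m.
Total vertical stress at mid-clay: σ_v = 18.7×3.2 + 18.5×2.5 = 106.09 kPa.
Pore pressure: u = 9.81×(5.7 − 0) = 55.917 kPa.
Initial effective stress: σ'_0 = σ_v − u = 106.09 − 55.917 = 50.173 kPa.
Final effective stress: σ'_f = σ'_0 + Δσ = 50.173 + 37.7 = 87.873 kPa.
Normally consolidated clay, so the full stress increment lies on the virgin compression line:
S_c = C_c·H/(1+e₀)·log₁₀(σ'_f/σ'_0) = 0.4×5/(1+1.22)×log₁₀(87.873/50.173)
    = 0.9009 × 0.24339 = 0.2193 m

S_c ≈ 0.219 m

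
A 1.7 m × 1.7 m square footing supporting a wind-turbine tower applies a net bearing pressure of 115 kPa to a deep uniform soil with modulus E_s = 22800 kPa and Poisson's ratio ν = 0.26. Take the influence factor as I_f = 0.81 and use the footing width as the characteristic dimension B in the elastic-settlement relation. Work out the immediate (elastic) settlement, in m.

S_e ≈ 0.00648 m

Immediate (elastic) settlement: S_e = q·B·(1−ν²)/E_s · I_f.
S_e = 115 × 1.7 × (1 − 0.26²) / 22800 × 0.81
    = 115 × 1.7 × 0.9324 / 22800 × 0.81
    = 0.006476 m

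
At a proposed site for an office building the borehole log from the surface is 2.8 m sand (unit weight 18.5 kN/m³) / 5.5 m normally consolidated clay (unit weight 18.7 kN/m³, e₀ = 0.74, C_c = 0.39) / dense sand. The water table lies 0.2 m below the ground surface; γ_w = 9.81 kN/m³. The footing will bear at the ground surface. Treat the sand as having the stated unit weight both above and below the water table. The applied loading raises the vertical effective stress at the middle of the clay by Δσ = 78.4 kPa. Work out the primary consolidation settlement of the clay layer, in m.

S_c ≈ 0.5 m

Mid-depth of clay below the ground surface: z = 2.8 + 5.5/2 = 5.55 m.
Total vertical stress at mid-clay: σ_v = 18.5×2.8 + 18.7×2.75 = 103.22 kPa.
Pore pressure: u = 9.81×(5.55 − 0.2) = 52.483 kPa.
Initial effective stress: σ'_0 = σ_v − u = 103.22 − 52.483 = 50.737 kPa.
Final effective stress: σ'_f = σ'_0 + Δσ = 50.737 + 78.4 = 129.14 kPa.
Normally consolidated clay, so the full stress increment lies on the virgin compression line:
S_c = C_c·H/(1+e₀)·log₁₀(σ'_f/σ'_0) = 0.39×5.5/(1+0.74)×log₁₀(129.14/50.737)
    = 1.2328 × 0.40574 = 0.5002 m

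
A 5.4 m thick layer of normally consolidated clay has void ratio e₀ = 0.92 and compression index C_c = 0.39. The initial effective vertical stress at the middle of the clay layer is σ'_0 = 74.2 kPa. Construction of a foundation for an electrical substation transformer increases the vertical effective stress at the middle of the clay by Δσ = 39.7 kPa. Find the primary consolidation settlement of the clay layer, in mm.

S_c ≈ 204 mm

Final effective stress: σ'_f = σ'_0 + Δσ = 74.2 + 39.7 = 113.9 kPa.
Normally consolidated clay, so the full stress increment lies on the virgin compression line:
S_c = C_c·H/(1+e₀)·log₁₀(σ'_f/σ'_0) = 0.39×5.4/(1+0.92)×log₁₀(113.9/74.2)
    = 1.0969 × 0.18612 = 0.2042 m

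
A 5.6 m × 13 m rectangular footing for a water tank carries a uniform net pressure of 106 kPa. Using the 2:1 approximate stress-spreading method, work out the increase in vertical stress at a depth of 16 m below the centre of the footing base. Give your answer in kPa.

By the 2:1 method the load spreads at 1 horizontal : 2 vertical, so at depth z the loaded area has grown by z in each plan dimension:
Δσ = qBL/((B+z)(L+z)) = 106×5.6×13/((5.6+16)(13+16)) = 12.319 kPa

Δσ_z ≈ 12.3 kPa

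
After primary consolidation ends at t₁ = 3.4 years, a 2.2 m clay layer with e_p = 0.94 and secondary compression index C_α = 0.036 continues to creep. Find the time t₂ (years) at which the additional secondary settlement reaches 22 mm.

S_s = C_α·H/(1+e_p)·log₁₀(t₂/t₁) ⇒ log₁₀(t₂/t₁) = S_s·(1+e_p)/(C_α·H).
log₁₀(t₂/t₁) = 0.022 × (1+0.94) / (0.036×2.2) = 0.5389
t₂ = t₁ × 10^0.5389 = 3.4 × 3.459 = 11.76 years

t₂ ≈ 11.8 years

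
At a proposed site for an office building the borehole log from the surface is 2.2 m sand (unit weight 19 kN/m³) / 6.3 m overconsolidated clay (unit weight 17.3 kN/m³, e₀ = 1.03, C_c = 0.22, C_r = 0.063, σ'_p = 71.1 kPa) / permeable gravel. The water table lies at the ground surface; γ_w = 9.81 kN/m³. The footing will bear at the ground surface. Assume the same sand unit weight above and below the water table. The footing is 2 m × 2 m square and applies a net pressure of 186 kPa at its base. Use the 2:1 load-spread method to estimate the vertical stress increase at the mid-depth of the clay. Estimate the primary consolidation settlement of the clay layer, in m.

S_c ≈ 0.0232 m

Mid-depth of clay below the ground surface: z = 2.2 + 6.3/2 = 5.35 m.
Total vertical stress at mid-clay: σ_v = 19×2.2 + 17.3×3.15 = 96.295 kPa.
Pore pressure: u = 9.81×(5.35 − 0) = 52.483 kPa.
Initial effective stress: σ'_0 = σ_v − u = 96.295 − 52.483 = 43.812 kPa.
Stress increase at mid-clay by the 2:1 spreading method:
Δσ = qBL/((B+z)(L+z)) = 186×2×2/((2+5.35)(2+5.35)) = 13.772 kPa
Final effective stress: σ'_f = 43.812 + 13.772 = 57.584 kPa.
σ'_f = 57.584 ≤ σ'_p = 71.1 kPa, so the clay remains overconsolidated and only the recompression index applies:
S_c = C_r·H/(1+e₀)·log₁₀(σ'_f/σ'_0) = 0.063×6.3/2.03×log₁₀(57.584/43.812)
    = 0.19551 × 0.11871 = 0.02321 m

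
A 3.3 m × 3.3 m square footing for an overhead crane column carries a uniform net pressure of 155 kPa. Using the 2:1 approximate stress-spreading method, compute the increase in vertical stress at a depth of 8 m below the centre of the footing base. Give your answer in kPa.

Δσ_z ≈ 13.2 kPa

By the 2:1 method the load spreads at 1 horizontal : 2 vertical, so at depth z the loaded area has grown by z in each plan dimension:
Δσ = qBL/((B+z)(L+z)) = 155×3.3×3.3/((3.3+8)(3.3+8)) = 13.219 kPa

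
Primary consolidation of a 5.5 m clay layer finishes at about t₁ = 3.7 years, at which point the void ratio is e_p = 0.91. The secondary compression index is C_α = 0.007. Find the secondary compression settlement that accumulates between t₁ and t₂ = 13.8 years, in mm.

Secondary compression: S_s = C_α·H/(1+e_p)·log₁₀(t₂/t₁)
S_s = 0.007×5.5/(1+0.91)×log₁₀(13.8/3.7)
    = 0.02016 × 0.5717 = 0.01152 m

S_s ≈ 11.5 mm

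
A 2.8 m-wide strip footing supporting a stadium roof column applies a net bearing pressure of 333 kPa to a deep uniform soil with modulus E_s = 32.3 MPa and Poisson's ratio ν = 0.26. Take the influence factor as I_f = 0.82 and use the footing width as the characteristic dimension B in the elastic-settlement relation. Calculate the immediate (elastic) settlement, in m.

Immediate (elastic) settlement: S_e = q·B·(1−ν²)/E_s · I_f.
E_s = 32.3 MPa = 32300 kPa.
S_e = 333 × 2.8 × (1 − 0.26²) / 32300 × 0.82
    = 333 × 2.8 × 0.9324 / 32300 × 0.82
    = 0.02207 m

S_e ≈ 0.0221 m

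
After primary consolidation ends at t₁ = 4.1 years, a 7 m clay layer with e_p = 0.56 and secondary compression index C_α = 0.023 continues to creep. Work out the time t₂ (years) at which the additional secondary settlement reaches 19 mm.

S_s = C_α·H/(1+e_p)·log₁₀(t₂/t₁) ⇒ log₁₀(t₂/t₁) = S_s·(1+e_p)/(C_α·H).
log₁₀(t₂/t₁) = 0.019 × (1+0.56) / (0.023×7) = 0.1841
t₂ = t₁ × 10^0.1841 = 4.1 × 1.528 = 6.264 years

t₂ ≈ 6.26 years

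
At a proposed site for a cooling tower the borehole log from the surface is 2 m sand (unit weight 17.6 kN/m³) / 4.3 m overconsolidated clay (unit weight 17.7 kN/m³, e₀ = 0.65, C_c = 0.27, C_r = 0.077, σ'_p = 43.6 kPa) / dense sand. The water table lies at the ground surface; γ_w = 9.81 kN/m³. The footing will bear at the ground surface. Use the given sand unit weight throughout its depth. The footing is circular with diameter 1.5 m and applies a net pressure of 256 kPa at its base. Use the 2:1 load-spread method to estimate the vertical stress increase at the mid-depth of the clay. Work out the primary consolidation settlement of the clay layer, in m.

S_c ≈ 0.0709 m

Mid-depth of clay below the ground surface: z = 2 + 4.3/2 = 4.15 m.
Total vertical stress at mid-clay: σ_v = 17.6×2 + 17.7×2.15 = 73.255 kPa.
Pore pressure: u = 9.81×(4.15 − 0) = 40.712 kPa.
Initial effective stress: σ'_0 = σ_v − u = 73.255 − 40.712 = 32.543 kPa.
Stress increase at mid-clay by the 2:1 spreading method:
Δσ ≈ qD²/(D+z)² = 256×1.5²/(1.5+4.15)² = 18.044 kPa
Final effective stress: σ'_f = 32.543 + 18.044 = 50.587 kPa.
σ'_f = 50.587 > σ'_p = 43.6 kPa, so the stress path crosses the preconsolidation pressure — recompression up to σ'_p, then virgin compression beyond:
S_c = H/(1+e₀)·[C_r·log₁₀(σ'_p/σ'_0) + C_c·log₁₀(σ'_f/σ'_p)]
    = 4.3/1.65 × [0.077×log₁₀(43.6/32.543) + 0.27×log₁₀(50.587/43.6)]
    = 2.6061 × [0.0097812 + 0.017429] = 0.07091 m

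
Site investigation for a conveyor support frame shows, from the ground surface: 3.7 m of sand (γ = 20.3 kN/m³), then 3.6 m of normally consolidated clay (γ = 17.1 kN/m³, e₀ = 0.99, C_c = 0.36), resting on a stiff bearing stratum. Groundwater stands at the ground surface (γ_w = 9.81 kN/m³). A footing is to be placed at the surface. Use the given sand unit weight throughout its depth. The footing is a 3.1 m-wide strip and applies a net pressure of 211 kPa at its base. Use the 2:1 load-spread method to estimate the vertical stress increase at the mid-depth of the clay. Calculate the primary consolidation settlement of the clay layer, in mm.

Mid-depth of clay below the ground surface: z = 3.7 + 3.6/2 = 5.5 m.
Total vertical stress at mid-clay: σ_v = 20.3×3.7 + 17.1×1.8 = 105.89 kPa.
Pore pressure: u = 9.81×(5.5 − 0) = 53.955 kPa.
Initial effective stress: σ'_0 = σ_v − u = 105.89 − 53.955 = 51.935 kPa.
Stress increase at mid-clay by the 2:1 spreading method:
Δσ = qB/(B+z) = 211×3.1/(3.1+5.5) = 76.058 kPa
Final effective stress: σ'_f = σ'_0 + Δσ = 51.935 + 76.058 = 127.99 kPa.
Normally consolidated clay, so the full stress increment lies on the virgin compression line:
S_c = C_c·H/(1+e₀)·log₁₀(σ'_f/σ'_0) = 0.36×3.6/(1+0.99)×log₁₀(127.99/51.935)
    = 0.65126 × 0.39172 = 0.2551 m

S_c ≈ 255 mm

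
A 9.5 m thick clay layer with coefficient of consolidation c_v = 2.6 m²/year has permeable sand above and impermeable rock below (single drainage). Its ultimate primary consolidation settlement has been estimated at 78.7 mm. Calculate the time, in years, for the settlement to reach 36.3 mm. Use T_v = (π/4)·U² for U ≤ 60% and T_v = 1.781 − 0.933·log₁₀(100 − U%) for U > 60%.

Drainage path length: H_d = H = 9.5 m (single drainage).
U = S(t)/S_ult = 36.3/78.7 = 0.4612.
U ≤ 60%: T_v = (π/4)·U² = (π/4)×0.46125² = 0.16709.
t = T_v·H_d²/c_v = 0.16709×9.5²/2.6 = 5.8 years.

t ≈ 5.8 years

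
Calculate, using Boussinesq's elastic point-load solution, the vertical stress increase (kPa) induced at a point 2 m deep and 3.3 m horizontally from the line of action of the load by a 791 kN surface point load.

Boussinesq vertical stress below a point load on an elastic half-space:
Δσ_z = 3P/(2πz²) · [1 + (r/z)²]^(−5/2)
r/z = 3.3/2 = 1.65; [1+(r/z)²]^(−5/2) = 0.037404.
Δσ_z = 3×791/(2π×2²) × 0.037404 = 94.419 × 0.037404 = 3.532 kPa

Δσ_z ≈ 3.53 kPa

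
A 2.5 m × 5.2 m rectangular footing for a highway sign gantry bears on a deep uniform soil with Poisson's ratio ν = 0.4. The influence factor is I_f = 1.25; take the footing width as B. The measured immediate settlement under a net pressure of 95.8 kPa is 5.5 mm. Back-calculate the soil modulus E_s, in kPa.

E_s ≈ 45700 kPa

S_e = q·B·(1−ν²)/E_s · I_f  ⇒  E_s = q·B·(1−ν²)·I_f / S_e.
E_s = 95.8 × 2.5 × 0.84 × 1.25 / 0.0055 = 45720 kPa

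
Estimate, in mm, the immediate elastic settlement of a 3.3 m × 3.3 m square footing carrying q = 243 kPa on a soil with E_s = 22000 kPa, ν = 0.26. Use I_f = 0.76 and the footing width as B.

Immediate (elastic) settlement: S_e = q·B·(1−ν²)/E_s · I_f.
S_e = 243 × 3.3 × (1 − 0.26²) / 22000 × 0.76
    = 243 × 3.3 × 0.9324 / 22000 × 0.76
    = 0.02583 m = 25.83 mm

S_e ≈ 25.8 mm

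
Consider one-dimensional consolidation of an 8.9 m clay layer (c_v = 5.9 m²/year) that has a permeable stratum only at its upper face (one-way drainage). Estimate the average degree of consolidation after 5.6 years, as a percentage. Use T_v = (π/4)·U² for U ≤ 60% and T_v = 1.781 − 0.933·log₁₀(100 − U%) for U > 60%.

Drainage path length: H_d = H = 8.9 m (single drainage).
T_v = c_v·t/H_d² = 5.9×5.6/8.9² = 0.41712.
T_v = 0.41712 corresponds to the U > 60% branch:
U = 1 − 10^((1.781 − T_v)/0.933)/100 = 0.7104

U ≈ 71 %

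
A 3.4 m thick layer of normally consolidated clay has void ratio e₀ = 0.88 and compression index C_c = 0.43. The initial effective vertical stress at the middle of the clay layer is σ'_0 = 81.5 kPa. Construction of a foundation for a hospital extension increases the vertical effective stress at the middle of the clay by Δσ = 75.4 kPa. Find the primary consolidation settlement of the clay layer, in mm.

S_c ≈ 221 mm

Final effective stress: σ'_f = σ'_0 + Δσ = 81.5 + 75.4 = 156.9 kPa.
Normally consolidated clay, so the full stress increment lies on the virgin compression line:
S_c = C_c·H/(1+e₀)·log₁₀(σ'_f/σ'_0) = 0.43×3.4/(1+0.88)×log₁₀(156.9/81.5)
    = 0.77766 × 0.28447 = 0.2212 m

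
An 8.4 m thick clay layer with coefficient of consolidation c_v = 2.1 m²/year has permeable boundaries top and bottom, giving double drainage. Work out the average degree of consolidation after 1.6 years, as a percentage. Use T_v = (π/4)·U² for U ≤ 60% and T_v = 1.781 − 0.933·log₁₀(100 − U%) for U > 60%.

Drainage path length: H_d = H/2 = 4.2 m (double drainage).
T_v = c_v·t/H_d² = 2.1×1.6/4.2² = 0.19048.
T_v = 0.19048 corresponds to the U ≤ 60% branch:
U = √(4T_v/π) = 0.4925

U ≈ 49.2 %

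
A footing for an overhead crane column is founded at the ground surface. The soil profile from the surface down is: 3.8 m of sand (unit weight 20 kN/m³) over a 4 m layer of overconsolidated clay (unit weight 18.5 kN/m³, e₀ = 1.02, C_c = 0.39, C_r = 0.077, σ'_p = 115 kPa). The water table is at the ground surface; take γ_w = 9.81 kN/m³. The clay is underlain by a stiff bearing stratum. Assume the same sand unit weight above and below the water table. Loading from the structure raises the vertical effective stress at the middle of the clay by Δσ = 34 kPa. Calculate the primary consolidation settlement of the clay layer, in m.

S_c ≈ 0.0314 m

Mid-depth of clay below the ground surface: z = 3.8 + 4/2 = 5.8 m.
Total vertical stress at mid-clay: σ_v = 20×3.8 + 18.5×2 = 113 kPa.
Pore pressure: u = 9.81×(5.8 − 0) = 56.898 kPa.
Initial effective stress: σ'_0 = σ_v − u = 113 − 56.898 = 56.102 kPa.
Final effective stress: σ'_f = 56.102 + 34 = 90.102 kPa.
σ'_f = 90.102 ≤ σ'_p = 115 kPa, so the clay remains overconsolidated and only the recompression index applies:
S_c = C_r·H/(1+e₀)·log₁₀(σ'_f/σ'_0) = 0.077×4/2.02×log₁₀(90.102/56.102)
    = 0.15248 × 0.20576 = 0.03137 m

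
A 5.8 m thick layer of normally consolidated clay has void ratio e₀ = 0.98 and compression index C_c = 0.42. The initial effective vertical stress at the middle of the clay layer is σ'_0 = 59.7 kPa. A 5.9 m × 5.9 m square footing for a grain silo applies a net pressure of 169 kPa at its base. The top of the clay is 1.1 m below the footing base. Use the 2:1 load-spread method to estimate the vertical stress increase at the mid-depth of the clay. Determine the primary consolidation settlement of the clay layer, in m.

S_c ≈ 0.372 m

Mid-depth of clay below the footing base: z = 1.1 + 5.8/2 = 4 m.
Stress increase at mid-clay by the 2:1 spreading method:
Δσ = qBL/((B+z)(L+z)) = 169×5.9×5.9/((5.9+4)(5.9+4)) = 60.023 kPa
Final effective stress: σ'_f = σ'_0 + Δσ = 59.7 + 60.023 = 119.72 kPa.
Normally consolidated clay, so the full stress increment lies on the virgin compression line:
S_c = C_c·H/(1+e₀)·log₁₀(σ'_f/σ'_0) = 0.42×5.8/(1+0.98)×log₁₀(119.72/59.7)
    = 1.2303 × 0.30219 = 0.3718 m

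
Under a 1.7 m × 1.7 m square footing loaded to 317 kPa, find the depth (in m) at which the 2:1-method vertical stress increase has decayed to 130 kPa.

2:1 spreading — at depth z the loaded area has grown by z in each plan dimension:
qB²/(B+z)² = Δσ_z ⇒ z = B(√(q/Δσ_z) − 1) = 1.7×(√(317/130) − 1) = 0.9546 m

z ≈ 0.955 m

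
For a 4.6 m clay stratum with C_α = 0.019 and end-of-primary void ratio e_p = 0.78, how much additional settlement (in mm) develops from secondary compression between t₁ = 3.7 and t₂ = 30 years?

Secondary compression: S_s = C_α·H/(1+e_p)·log₁₀(t₂/t₁)
S_s = 0.019×4.6/(1+0.78)×log₁₀(30/3.7)
    = 0.0491 × 0.9089 = 0.04463 m

S_s ≈ 44.6 mm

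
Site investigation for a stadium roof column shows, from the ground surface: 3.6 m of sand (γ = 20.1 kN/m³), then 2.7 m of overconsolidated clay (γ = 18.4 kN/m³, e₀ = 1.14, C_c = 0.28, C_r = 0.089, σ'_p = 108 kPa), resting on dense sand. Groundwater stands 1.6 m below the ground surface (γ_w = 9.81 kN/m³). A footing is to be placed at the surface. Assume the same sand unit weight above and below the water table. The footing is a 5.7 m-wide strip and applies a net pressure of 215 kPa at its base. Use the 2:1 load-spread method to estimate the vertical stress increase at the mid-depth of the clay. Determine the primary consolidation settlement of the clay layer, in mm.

Mid-depth of clay below the ground surface: z = 3.6 + 2.7/2 = 4.95 m.
Total vertical stress at mid-clay: σ_v = 20.1×3.6 + 18.4×1.35 = 97.2 kPa.
Pore pressure: u = 9.81×(4.95 − 1.6) = 32.864 kPa.
Initial effective stress: σ'_0 = σ_v − u = 97.2 − 32.864 = 64.336 kPa.
Stress increase at mid-clay by the 2:1 spreading method:
Δσ = qB/(B+z) = 215×5.7/(5.7+4.95) = 115.07 kPa
Final effective stress: σ'_f = 64.336 + 115.07 = 179.41 kPa.
σ'_f = 179.41 > σ'_p = 108 kPa, so the stress path crosses the preconsolidation pressure — recompression up to σ'_p, then virgin compression beyond:
S_c = H/(1+e₀)·[C_r·log₁₀(σ'_p/σ'_0) + C_c·log₁₀(σ'_f/σ'_p)]
    = 2.7/2.14 × [0.089×log₁₀(108/64.336) + 0.28×log₁₀(179.41/108)]
    = 1.2617 × [0.020022 + 0.061718] = 0.1031 m

S_c ≈ 103 mm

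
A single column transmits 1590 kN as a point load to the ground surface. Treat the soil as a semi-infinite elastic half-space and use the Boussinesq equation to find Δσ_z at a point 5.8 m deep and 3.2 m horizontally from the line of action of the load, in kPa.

Δσ_z ≈ 11.6 kPa

Boussinesq vertical stress below a point load on an elastic half-space:
Δσ_z = 3P/(2πz²) · [1 + (r/z)²]^(−5/2)
r/z = 3.2/5.8 = 0.55172; [1+(r/z)²]^(−5/2) = 0.5146.
Δσ_z = 3×1590/(2π×5.8²) × 0.5146 = 22.567 × 0.5146 = 11.61 kPa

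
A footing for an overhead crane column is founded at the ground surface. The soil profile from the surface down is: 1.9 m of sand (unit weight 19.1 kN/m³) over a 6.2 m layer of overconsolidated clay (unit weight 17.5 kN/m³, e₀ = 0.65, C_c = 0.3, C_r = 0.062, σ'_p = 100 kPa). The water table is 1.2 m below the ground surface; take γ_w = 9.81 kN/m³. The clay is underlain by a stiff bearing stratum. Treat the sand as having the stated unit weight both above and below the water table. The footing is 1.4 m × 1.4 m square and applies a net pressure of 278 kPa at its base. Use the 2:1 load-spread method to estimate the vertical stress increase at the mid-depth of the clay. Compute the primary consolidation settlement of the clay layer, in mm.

Mid-depth of clay below the ground surface: z = 1.9 + 6.2/2 = 5 m.
Total vertical stress at mid-clay: σ_v = 19.1×1.9 + 17.5×3.1 = 90.54 kPa.
Pore pressure: u = 9.81×(5 − 1.2) = 37.278 kPa.
Initial effective stress: σ'_0 = σ_v − u = 90.54 − 37.278 = 53.262 kPa.
Stress increase at mid-clay by the 2:1 spreading method:
Δσ = qBL/((B+z)(L+z)) = 278×1.4×1.4/((1.4+5)(1.4+5)) = 13.303 kPa
Final effective stress: σ'_f = 53.262 + 13.303 = 66.565 kPa.
σ'_f = 66.565 ≤ σ'_p = 100 kPa, so the clay remains overconsolidated and only the recompression index applies:
S_c = C_r·H/(1+e₀)·log₁₀(σ'_f/σ'_0) = 0.062×6.2/1.65×log₁₀(66.565/53.262)
    = 0.23297 × 0.096828 = 0.02256 m

S_c ≈ 22.6 mm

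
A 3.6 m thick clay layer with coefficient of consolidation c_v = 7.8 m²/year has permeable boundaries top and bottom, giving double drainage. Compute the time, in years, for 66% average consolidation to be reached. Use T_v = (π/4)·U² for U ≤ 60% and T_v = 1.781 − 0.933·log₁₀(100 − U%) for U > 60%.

t ≈ 0.146 years

Drainage path length: H_d = H/2 = 1.8 m (double drainage).
U > 60%: T_v = 1.781 − 0.933·log₁₀(100 − 66) = 0.35213.
t = T_v·H_d²/c_v = 0.35213×1.8²/7.8 = 0.1463 years.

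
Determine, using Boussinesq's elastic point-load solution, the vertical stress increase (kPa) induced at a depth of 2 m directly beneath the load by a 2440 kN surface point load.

Boussinesq vertical stress below a point load on an elastic half-space:
Δσ_z = 3P/(2πz²) · [1 + (r/z)²]^(−5/2)
r/z = 0/2 = 0; [1+(r/z)²]^(−5/2) = 1.
Δσ_z = 3×2440/(2π×2²) × 1 = 291.25 × 1 = 291.2 kPa

Δσ_z ≈ 291 kPa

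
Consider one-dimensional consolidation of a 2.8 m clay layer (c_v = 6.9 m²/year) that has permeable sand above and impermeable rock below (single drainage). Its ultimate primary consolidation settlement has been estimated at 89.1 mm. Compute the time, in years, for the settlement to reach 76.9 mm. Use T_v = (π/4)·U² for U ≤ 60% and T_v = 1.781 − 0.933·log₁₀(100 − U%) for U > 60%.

t ≈ 0.819 years

Drainage path length: H_d = H = 2.8 m (single drainage).
U = S(t)/S_ult = 76.9/89.1 = 0.8631.
U > 60%: T_v = 1.781 − 0.933·log₁₀(100 − 86.308) = 0.72066.
t = T_v·H_d²/c_v = 0.72066×2.8²/6.9 = 0.8188 years.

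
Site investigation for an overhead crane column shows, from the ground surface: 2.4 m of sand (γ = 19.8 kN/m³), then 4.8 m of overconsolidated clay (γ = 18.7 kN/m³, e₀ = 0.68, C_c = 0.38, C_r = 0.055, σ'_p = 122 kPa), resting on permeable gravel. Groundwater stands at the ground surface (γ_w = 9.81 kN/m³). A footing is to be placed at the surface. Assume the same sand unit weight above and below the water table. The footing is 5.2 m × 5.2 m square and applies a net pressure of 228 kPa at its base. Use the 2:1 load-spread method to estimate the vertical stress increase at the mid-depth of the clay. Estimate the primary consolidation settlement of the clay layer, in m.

S_c ≈ 0.0586 m

Mid-depth of clay below the ground surface: z = 2.4 + 4.8/2 = 4.8 m.
Total vertical stress at mid-clay: σ_v = 19.8×2.4 + 18.7×2.4 = 92.4 kPa.
Pore pressure: u = 9.81×(4.8 − 0) = 47.088 kPa.
Initial effective stress: σ'_0 = σ_v − u = 92.4 − 47.088 = 45.312 kPa.
Stress increase at mid-clay by the 2:1 spreading method:
Δσ = qBL/((B+z)(L+z)) = 228×5.2×5.2/((5.2+4.8)(5.2+4.8)) = 61.651 kPa
Final effective stress: σ'_f = 45.312 + 61.651 = 106.96 kPa.
σ'_f = 106.96 ≤ σ'_p = 122 kPa, so the clay remains overconsolidated and only the recompression index applies:
S_c = C_r·H/(1+e₀)·log₁₀(σ'_f/σ'_0) = 0.055×4.8/1.68×log₁₀(106.96/45.312)
    = 0.15714 × 0.37301 = 0.05861 m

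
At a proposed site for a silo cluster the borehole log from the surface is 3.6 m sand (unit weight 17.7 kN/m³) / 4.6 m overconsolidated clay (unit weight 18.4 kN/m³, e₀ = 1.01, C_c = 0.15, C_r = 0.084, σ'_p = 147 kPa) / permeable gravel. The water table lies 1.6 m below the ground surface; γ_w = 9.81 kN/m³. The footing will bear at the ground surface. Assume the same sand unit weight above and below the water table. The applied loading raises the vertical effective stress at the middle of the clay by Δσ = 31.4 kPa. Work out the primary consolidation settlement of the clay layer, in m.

Mid-depth of clay below the ground surface: z = 3.6 + 4.6/2 = 5.9 m.
Total vertical stress at mid-clay: σ_v = 17.7×3.6 + 18.4×2.3 = 106.04 kPa.
Pore pressure: u = 9.81×(5.9 − 1.6) = 42.183 kPa.
Initial effective stress: σ'_0 = σ_v − u = 106.04 − 42.183 = 63.857 kPa.
Final effective stress: σ'_f = 63.857 + 31.4 = 95.257 kPa.
σ'_f = 95.257 ≤ σ'_p = 147 kPa, so the clay remains overconsolidated and only the recompression index applies:
S_c = C_r·H/(1+e₀)·log₁₀(σ'_f/σ'_0) = 0.084×4.6/2.01×log₁₀(95.257/63.857)
    = 0.19224 × 0.17369 = 0.03339 m

S_c ≈ 0.0334 m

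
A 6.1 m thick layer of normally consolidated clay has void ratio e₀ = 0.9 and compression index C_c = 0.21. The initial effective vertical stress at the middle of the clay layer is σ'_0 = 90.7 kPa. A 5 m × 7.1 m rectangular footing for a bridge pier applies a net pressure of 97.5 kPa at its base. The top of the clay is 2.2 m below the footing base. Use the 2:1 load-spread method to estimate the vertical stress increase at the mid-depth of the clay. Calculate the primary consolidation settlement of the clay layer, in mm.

S_c ≈ 77.1 mm

Mid-depth of clay below the footing base: z = 2.2 + 6.1/2 = 5.25 m.
Stress increase at mid-clay by the 2:1 spreading method:
Δσ = qBL/((B+z)(L+z)) = 97.5×5×7.1/((5+5.25)(7.1+5.25)) = 27.343 kPa
Final effective stress: σ'_f = σ'_0 + Δσ = 90.7 + 27.343 = 118.04 kPa.
Normally consolidated clay, so the full stress increment lies on the virgin compression line:
S_c = C_c·H/(1+e₀)·log₁₀(σ'_f/σ'_0) = 0.21×6.1/(1+0.9)×log₁₀(118.04/90.7)
    = 0.67421 × 0.11442 = 0.07714 m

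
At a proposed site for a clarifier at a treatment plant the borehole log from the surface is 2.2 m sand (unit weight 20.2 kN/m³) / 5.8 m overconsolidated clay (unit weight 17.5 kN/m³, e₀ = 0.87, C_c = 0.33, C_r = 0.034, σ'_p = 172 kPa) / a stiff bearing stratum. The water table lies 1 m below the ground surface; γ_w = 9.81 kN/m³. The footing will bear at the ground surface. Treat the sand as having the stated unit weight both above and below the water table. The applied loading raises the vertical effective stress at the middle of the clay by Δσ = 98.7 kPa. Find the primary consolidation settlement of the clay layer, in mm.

Mid-depth of clay below the ground surface: z = 2.2 + 5.8/2 = 5.1 m.
Total vertical stress at mid-clay: σ_v = 20.2×2.2 + 17.5×2.9 = 95.19 kPa.
Pore pressure: u = 9.81×(5.1 − 1) = 40.221 kPa.
Initial effective stress: σ'_0 = σ_v − u = 95.19 − 40.221 = 54.969 kPa.
Final effective stress: σ'_f = 54.969 + 98.7 = 153.67 kPa.
σ'_f = 153.67 ≤ σ'_p = 172 kPa, so the clay remains overconsolidated and only the recompression index applies:
S_c = C_r·H/(1+e₀)·log₁₀(σ'_f/σ'_0) = 0.034×5.8/1.87×log₁₀(153.67/54.969)
    = 0.10545 × 0.44647 = 0.04708 m

S_c ≈ 47.1 mm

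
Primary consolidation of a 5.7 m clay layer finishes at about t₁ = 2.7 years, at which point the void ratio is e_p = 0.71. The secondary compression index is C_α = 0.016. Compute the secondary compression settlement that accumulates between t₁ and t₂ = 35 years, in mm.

Secondary compression: S_s = C_α·H/(1+e_p)·log₁₀(t₂/t₁)
S_s = 0.016×5.7/(1+0.71)×log₁₀(35/2.7)
    = 0.05333 × 1.113 = 0.05934 m

S_s ≈ 59.3 mm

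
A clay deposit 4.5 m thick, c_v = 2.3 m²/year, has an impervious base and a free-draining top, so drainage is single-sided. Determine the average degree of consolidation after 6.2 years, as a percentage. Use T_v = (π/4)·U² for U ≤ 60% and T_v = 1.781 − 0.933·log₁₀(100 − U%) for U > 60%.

Drainage path length: H_d = H = 4.5 m (single drainage).
T_v = c_v·t/H_d² = 2.3×6.2/4.5² = 0.7042.
T_v = 0.7042 corresponds to the U > 60% branch:
U = 1 − 10^((1.781 − T_v)/0.933)/100 = 0.8574

U ≈ 85.7 %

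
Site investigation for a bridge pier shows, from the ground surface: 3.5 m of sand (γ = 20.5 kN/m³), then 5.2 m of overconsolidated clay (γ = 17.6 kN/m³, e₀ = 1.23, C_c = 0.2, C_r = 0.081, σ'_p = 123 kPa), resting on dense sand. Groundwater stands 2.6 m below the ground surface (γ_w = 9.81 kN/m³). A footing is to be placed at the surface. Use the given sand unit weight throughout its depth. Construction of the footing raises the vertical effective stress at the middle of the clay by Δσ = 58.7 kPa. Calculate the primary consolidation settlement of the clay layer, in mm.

Mid-depth of clay below the ground surface: z = 3.5 + 5.2/2 = 6.1 m.
Total vertical stress at mid-clay: σ_v = 20.5×3.5 + 17.6×2.6 = 117.51 kPa.
Pore pressure: u = 9.81×(6.1 − 2.6) = 34.335 kPa.
Initial effective stress: σ'_0 = σ_v − u = 117.51 − 34.335 = 83.175 kPa.
Final effective stress: σ'_f = 83.175 + 58.7 = 141.88 kPa.
σ'_f = 141.88 > σ'_p = 123 kPa, so the stress path crosses the preconsolidation pressure — recompression up to σ'_p, then virgin compression beyond:
S_c = H/(1+e₀)·[C_r·log₁₀(σ'_p/σ'_0) + C_c·log₁₀(σ'_f/σ'_p)]
    = 5.2/2.23 × [0.081×log₁₀(123/83.175) + 0.2×log₁₀(141.88/123)]
    = 2.3318 × [0.013763 + 0.012403] = 0.06101 m

S_c ≈ 61 mm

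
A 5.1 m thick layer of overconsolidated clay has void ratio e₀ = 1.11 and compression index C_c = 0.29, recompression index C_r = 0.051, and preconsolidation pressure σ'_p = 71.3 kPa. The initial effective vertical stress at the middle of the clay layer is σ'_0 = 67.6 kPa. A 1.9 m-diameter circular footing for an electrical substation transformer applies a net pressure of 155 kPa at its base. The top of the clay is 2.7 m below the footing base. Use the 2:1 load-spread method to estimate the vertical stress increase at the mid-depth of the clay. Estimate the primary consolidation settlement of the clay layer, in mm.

S_c ≈ 32.3 mm

Mid-depth of clay below the footing base: z = 2.7 + 5.1/2 = 5.25 m.
Stress increase at mid-clay by the 2:1 spreading method:
Δσ ≈ qD²/(D+z)² = 155×1.9²/(1.9+5.25)² = 10.945 kPa
Final effective stress: σ'_f = 67.6 + 10.945 = 78.545 kPa.
σ'_f = 78.545 > σ'_p = 71.3 kPa, so the stress path crosses the preconsolidation pressure — recompression up to σ'_p, then virgin compression beyond:
S_c = H/(1+e₀)·[C_r·log₁₀(σ'_p/σ'_0) + C_c·log₁₀(σ'_f/σ'_p)]
    = 5.1/2.11 × [0.051×log₁₀(71.3/67.6) + 0.29×log₁₀(78.545/71.3)]
    = 2.4171 × [0.0011803 + 0.012188] = 0.03231 m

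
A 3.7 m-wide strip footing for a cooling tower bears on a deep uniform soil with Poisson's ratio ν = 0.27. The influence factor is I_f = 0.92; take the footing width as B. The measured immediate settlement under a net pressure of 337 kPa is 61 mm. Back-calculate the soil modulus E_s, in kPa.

E_s ≈ 17400 kPa

S_e = q·B·(1−ν²)/E_s · I_f  ⇒  E_s = q·B·(1−ν²)·I_f / S_e.
E_s = 337 × 3.7 × 0.9271 × 0.92 / 0.061 = 17430 kPa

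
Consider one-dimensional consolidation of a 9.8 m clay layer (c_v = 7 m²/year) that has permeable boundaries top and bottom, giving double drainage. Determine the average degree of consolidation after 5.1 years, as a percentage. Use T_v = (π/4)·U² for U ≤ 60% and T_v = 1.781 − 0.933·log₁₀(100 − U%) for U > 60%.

U ≈ 97.9 %

Drainage path length: H_d = H/2 = 4.9 m (double drainage).
T_v = c_v·t/H_d² = 7×5.1/4.9² = 1.4869.
T_v = 1.4869 corresponds to the U > 60% branch:
U = 1 − 10^((1.781 − T_v)/0.933)/100 = 0.9793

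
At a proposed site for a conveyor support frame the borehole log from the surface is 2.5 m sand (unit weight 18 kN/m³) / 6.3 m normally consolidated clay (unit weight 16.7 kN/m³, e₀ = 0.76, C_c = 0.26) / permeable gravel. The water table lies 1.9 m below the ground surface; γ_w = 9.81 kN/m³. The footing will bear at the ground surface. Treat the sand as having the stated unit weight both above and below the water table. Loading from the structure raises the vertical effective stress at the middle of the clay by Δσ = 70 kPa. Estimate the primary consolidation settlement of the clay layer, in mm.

Mid-depth of clay below the ground surface: z = 2.5 + 6.3/2 = 5.65 m.
Total vertical stress at mid-clay: σ_v = 18×2.5 + 16.7×3.15 = 97.605 kPa.
Pore pressure: u = 9.81×(5.65 − 1.9) = 36.788 kPa.
Initial effective stress: σ'_0 = σ_v − u = 97.605 − 36.788 = 60.817 kPa.
Final effective stress: σ'_f = σ'_0 + Δσ = 60.817 + 70 = 130.82 kPa.
Normally consolidated clay, so the full stress increment lies on the virgin compression line:
S_c = C_c·H/(1+e₀)·log₁₀(σ'_f/σ'_0) = 0.26×6.3/(1+0.76)×log₁₀(130.82/60.817)
    = 0.93068 × 0.33265 = 0.3096 m

S_c ≈ 310 mm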